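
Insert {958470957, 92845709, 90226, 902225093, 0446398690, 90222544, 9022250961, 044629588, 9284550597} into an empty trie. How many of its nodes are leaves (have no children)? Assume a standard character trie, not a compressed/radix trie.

Leaves are exactly the stored words that no other stored word extends.
Those words: "044629588", "0446398690", "902225093", "9022250961", "90222544", "90226", "9284550597", "92845709", "958470957"
Leaf count: 9

9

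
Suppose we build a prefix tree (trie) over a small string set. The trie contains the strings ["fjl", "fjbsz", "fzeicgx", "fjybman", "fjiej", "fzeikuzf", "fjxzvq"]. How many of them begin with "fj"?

5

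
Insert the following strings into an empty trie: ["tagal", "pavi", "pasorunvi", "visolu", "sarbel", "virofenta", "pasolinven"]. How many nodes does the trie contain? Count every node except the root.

41

Count nodes per top-level branch (shared prefixes stored once):
  'p'-branch (pasolinven, pasorunvi, pavi): 17 nodes
  's'-branch (sarbel): 6 nodes
  't'-branch (tagal): 5 nodes
  'v'-branch (virofenta, visolu): 13 nodes
Sum: 41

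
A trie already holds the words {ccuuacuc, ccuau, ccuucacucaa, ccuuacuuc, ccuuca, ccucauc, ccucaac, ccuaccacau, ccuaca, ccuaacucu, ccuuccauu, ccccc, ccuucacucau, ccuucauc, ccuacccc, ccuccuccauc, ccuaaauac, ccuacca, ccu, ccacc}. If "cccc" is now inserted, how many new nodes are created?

Every character of "cccc" already lies on an existing path (it is a prefix of some stored word).
No new nodes are needed: 0.

0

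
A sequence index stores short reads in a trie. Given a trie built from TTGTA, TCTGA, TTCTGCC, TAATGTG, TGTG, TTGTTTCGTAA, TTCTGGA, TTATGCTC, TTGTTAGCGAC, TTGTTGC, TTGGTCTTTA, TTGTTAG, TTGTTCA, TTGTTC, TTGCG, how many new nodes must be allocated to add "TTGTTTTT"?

The longest prefix of "TTGTTTTT" already in the trie is "TTGTTT" (length 6).
So 8 − 6 = 2 new nodes.

2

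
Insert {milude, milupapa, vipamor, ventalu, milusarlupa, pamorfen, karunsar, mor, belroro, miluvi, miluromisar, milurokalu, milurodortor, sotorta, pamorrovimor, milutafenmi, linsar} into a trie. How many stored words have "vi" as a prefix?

1

Walk to "vi"; the words in its subtree are exactly those with that prefix.
Matches: "vipamor"
Count: 1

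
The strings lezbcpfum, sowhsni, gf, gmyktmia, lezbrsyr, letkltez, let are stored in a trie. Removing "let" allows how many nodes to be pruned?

After clearing the end-marker at "let", prune upward until reaching a node still needed by another word.
Every node on "let" is still needed (e.g. by "letkltez"), so nothing is freed.
Nodes removed: 0

0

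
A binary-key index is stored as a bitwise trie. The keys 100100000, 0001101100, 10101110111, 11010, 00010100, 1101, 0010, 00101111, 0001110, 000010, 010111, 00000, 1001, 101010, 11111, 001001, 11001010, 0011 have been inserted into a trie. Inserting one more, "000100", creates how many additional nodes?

"00010" is already a path in the trie; the remaining "0" must be added.
Each of the 1 remaining characters creates one node.

1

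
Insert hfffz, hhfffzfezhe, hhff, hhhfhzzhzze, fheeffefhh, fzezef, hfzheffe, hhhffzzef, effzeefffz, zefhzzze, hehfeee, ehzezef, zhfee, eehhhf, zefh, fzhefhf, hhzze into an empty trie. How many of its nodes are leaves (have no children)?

A leaf is a node with no children — equivalently, the end of a word that is not a proper prefix of any other stored word.
Those words: "eehhhf", "effzeefffz", "ehzezef", "fheeffefhh", "fzezef", "fzhefhf", "hehfeee", "hfffz", "hfzheffe", "hhfffzfezhe", "hhhffzzef", "hhhfhzzhzze", "hhzze", "zefhzzze", "zhfee"
Leaf count: 15

15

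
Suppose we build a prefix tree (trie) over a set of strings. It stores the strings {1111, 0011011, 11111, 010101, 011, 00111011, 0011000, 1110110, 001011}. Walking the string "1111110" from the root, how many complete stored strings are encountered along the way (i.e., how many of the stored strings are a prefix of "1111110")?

2

Check each prefix of "1111110" against the stored set — each match is an end-marker on the path.
Prefixes of the query that are stored words: "1111", "11111"
Count: 2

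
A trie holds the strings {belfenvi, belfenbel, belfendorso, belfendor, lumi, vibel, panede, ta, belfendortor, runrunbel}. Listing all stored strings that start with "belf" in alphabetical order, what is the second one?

belfendor

Filter for "belf…" and sort: "belfenbel", "belfendor", "belfendorso", "belfendortor", "belfenvi"
Position 2: belfendor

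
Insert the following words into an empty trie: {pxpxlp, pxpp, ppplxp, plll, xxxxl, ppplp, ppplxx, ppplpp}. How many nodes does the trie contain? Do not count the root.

23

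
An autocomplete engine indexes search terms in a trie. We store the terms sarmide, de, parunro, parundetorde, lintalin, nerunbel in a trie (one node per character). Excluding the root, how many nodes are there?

39

Insert word by word; a character creates a node only if that edge doesn't already exist:
  "sarmide" → 7 new (s, a, r, m, i, d, e)
  "de" → 2 new (d, e)
  "parunro" → 7 new (p, a, r, u, n, r, o)
  "parundetorde" → prefix "parun" already present; 7 new (d, e, t, o, r, d, e)
  "lintalin" → 8 new (l, i, n, t, a, l, i, n)
  "nerunbel" → 8 new (n, e, r, u, n, b, e, l)
Total nodes = 7 + 2 + 7 + 7 + 8 + 8 = 39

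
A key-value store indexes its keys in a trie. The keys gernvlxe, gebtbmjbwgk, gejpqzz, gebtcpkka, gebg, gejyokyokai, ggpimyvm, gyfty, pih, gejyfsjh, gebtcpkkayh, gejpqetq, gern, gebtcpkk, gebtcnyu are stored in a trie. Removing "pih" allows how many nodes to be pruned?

After clearing the end-marker at "pih", prune upward until reaching a node still needed by another word.
No other word shares any prefix with "pih", so all 3 of its nodes go.
Nodes removed: 3

3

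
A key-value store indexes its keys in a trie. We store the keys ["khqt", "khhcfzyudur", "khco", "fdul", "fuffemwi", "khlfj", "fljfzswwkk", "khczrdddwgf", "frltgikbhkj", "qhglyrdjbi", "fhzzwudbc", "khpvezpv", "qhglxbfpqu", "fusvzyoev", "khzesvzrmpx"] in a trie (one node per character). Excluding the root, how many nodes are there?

102

For each word, the new-node count is its length minus the longest prefix already in the trie:
  "khqt" → 4 new (k, h, q, t)
  "khhcfzyudur" → prefix "kh" already present; 9 new (h, c, f, z, y, u, d, u, r)
  "khco" → prefix "kh" already present; 2 new (c, o)
  "fdul" → 4 new (f, d, u, l)
  "fuffemwi" → prefix "f" already present; 7 new (u, f, f, e, m, w, i)
  "khlfj" → prefix "kh" already present; 3 new (l, f, j)
  "fljfzswwkk" → prefix "f" already present; 9 new (l, j, f, z, s, w, w, k, k)
  "khczrdddwgf" → prefix "khc" already present; 8 new (z, r, d, d, d, w, g, f)
  "frltgikbhkj" → prefix "f" already present; 10 new (r, l, t, g, i, k, b, h, k, j)
  "qhglyrdjbi" → 10 new (q, h, g, l, y, r, d, j, b, i)
  "fhzzwudbc" → prefix "f" already present; 8 new (h, z, z, w, u, d, b, c)
  "khpvezpv" → prefix "kh" already present; 6 new (p, v, e, z, p, v)
  "qhglxbfpqu" → prefix "qhgl" already present; 6 new (x, b, f, p, q, u)
  "fusvzyoev" → prefix "fu" already present; 7 new (s, v, z, y, o, e, v)
  "khzesvzrmpx" → prefix "kh" already present; 9 new (z, e, s, v, z, r, m, p, x)
Total nodes = 4 + 9 + 2 + 4 + 7 + 3 + 9 + 8 + 10 + 10 + 8 + 6 + 6 + 7 + 9 = 102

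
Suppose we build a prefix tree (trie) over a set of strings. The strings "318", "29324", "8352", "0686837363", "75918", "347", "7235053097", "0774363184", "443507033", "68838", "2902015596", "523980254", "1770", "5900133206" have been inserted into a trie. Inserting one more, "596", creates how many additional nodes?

The longest prefix of "596" already in the trie is "59" (length 2).
Each of the 1 remaining characters creates one node.

1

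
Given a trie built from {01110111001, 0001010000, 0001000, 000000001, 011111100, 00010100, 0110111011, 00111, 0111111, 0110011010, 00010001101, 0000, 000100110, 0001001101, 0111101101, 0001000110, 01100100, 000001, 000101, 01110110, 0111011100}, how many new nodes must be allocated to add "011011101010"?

3

The longest prefix of "011011101010" already in the trie is "011011101" (length 9).
So 12 − 9 = 3 new nodes.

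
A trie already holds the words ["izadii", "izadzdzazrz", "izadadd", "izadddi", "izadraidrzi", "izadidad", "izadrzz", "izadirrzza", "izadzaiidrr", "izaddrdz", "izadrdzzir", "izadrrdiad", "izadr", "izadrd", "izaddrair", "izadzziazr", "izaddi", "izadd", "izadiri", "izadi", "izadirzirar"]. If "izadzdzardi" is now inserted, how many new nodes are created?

3

The longest prefix of "izadzdzardi" already in the trie is "izadzdza" (length 8).
So 11 − 8 = 3 new nodes.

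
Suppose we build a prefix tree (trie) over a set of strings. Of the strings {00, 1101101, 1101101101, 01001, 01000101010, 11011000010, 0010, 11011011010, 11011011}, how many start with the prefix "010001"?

Walk to "010001"; the words in its subtree are exactly those with that prefix.
Matches: "01000101010"
Count: 1

1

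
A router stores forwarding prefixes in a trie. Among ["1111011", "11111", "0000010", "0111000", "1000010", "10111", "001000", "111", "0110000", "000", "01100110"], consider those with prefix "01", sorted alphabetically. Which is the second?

01100110

Words with prefix "01", in lexicographic order: "0110000", "01100110", "0111000"
The 2nd is 01100110.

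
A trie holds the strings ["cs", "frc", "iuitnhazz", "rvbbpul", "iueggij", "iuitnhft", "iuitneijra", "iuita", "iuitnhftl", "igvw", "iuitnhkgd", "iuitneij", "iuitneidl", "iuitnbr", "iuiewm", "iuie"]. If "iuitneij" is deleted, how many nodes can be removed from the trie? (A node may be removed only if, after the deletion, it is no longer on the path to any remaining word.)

0

After clearing the end-marker at "iuitneij", prune upward until reaching a node still needed by another word.
Every node on "iuitneij" is still needed (e.g. by "iuitneijra"), so nothing is freed.
Nodes removed: 0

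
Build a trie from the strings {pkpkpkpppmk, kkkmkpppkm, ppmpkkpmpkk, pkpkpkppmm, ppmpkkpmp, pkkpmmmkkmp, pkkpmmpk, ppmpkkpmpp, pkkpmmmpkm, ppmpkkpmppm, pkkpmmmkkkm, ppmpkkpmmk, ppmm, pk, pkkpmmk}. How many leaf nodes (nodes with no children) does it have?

12

Leaves are exactly the stored words that no other stored word extends.
Those words: "kkkmkpppkm", "pkkpmmk", "pkkpmmmkkkm", "pkkpmmmkkmp", "pkkpmmmpkm", "pkkpmmpk", "pkpkpkppmm", "pkpkpkpppmk", "ppmm", "ppmpkkpmmk", "ppmpkkpmpkk", "ppmpkkpmppm"
Leaf count: 12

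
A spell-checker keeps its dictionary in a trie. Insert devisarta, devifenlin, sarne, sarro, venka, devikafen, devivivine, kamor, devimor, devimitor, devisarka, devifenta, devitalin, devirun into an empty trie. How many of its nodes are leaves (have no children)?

14

Leaves are exactly the stored words that no other stored word extends.
Those words: "devifenlin", "devifenta", "devikafen", "devimitor", "devimor", "devirun", "devisarka", "devisarta", "devitalin", "devivivine", "kamor", "sarne", "sarro", "venka"
Leaf count: 14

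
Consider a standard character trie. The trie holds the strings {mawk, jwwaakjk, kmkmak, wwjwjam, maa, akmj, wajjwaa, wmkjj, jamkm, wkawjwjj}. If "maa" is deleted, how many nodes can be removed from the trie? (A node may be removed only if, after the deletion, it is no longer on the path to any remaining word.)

1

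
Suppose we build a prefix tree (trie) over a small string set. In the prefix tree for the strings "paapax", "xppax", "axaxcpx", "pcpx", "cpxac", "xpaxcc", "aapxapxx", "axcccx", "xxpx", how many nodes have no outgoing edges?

9

A leaf is a node with no children — equivalently, the end of a word that is not a proper prefix of any other stored word.
Those words: "aapxapxx", "axaxcpx", "axcccx", "cpxac", "paapax", "pcpx", "xpaxcc", "xppax", "xxpx"
Leaf count: 9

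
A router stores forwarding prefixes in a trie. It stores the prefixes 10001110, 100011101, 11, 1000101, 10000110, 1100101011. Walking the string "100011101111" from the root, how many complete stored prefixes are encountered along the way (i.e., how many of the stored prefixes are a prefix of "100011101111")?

Traverse "100011101111" character by character; count nodes along the way that are marked as word ends.
Prefixes of the query that are stored words: "10001110", "100011101"
Count: 2

2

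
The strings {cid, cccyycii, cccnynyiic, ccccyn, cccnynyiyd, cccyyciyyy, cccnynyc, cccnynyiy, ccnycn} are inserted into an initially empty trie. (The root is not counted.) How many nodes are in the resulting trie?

For each word, the new-node count is its length minus the longest prefix already in the trie:
  "cid" → 3 new (c, i, d)
  "cccyycii" → prefix "c" already present; 7 new (c, c, y, y, c, i, i)
  "cccnynyiic" → prefix "ccc" already present; 7 new (n, y, n, y, i, i, c)
  "ccccyn" → prefix "ccc" already present; 3 new (c, y, n)
  "cccnynyiyd" → prefix "cccnynyi" already present; 2 new (y, d)
  "cccyyciyyy" → prefix "cccyyci" already present; 3 new (y, y, y)
  "cccnynyc" → prefix "cccnyny" already present; 1 new (c)
  "cccnynyiy" → prefix "cccnynyiy" already present; 0 new (none)
  "ccnycn" → prefix "cc" already present; 4 new (n, y, c, n)
Total nodes = 3 + 7 + 7 + 3 + 2 + 3 + 1 + 0 + 4 = 30

30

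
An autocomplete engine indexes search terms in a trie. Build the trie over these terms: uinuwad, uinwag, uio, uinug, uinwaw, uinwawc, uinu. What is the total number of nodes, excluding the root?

14

For each word, the new-node count is its length minus the longest prefix already in the trie:
  "uinuwad" → 7 new (u, i, n, u, w, a, d)
  "uinwag" → prefix "uin" already present; 3 new (w, a, g)
  "uio" → prefix "ui" already present; 1 new (o)
  "uinug" → prefix "uinu" already present; 1 new (g)
  "uinwaw" → prefix "uinwa" already present; 1 new (w)
  "uinwawc" → prefix "uinwaw" already present; 1 new (c)
  "uinu" → prefix "uinu" already present; 0 new (none)
Total nodes = 7 + 3 + 1 + 1 + 1 + 1 + 0 = 14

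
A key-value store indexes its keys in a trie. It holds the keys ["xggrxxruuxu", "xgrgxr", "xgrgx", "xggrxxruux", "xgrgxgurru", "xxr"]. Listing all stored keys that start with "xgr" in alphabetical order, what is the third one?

xgrgxr

Words with prefix "xgr", in lexicographic order: "xgrgx", "xgrgxgurru", "xgrgxr"
Position 3: xgrgxr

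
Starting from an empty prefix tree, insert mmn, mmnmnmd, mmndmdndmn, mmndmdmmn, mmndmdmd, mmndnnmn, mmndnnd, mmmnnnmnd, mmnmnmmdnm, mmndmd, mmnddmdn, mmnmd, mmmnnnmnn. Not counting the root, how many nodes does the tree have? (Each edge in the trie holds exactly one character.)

Count nodes per top-level branch (shared prefixes stored once):
  'm'-branch (mmmnnnmnd, mmmnnnmnn, mmn, mmnddmdn, mmndmd, mmndmdmd, mmndmdmmn, mmndmdndmn, mmndnnd, mmndnnmn, mmnmd, mmnmnmd, mmnmnmmdnm): 40 nodes
Sum: 40

40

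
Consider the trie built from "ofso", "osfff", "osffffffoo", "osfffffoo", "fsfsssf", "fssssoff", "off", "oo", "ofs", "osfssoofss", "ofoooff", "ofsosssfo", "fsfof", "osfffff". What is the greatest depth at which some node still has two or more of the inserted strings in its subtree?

7

Equivalently: take the maximum, over all pairs, of their longest common prefix length.
"osfffff" and "osffffffoo" agree on "osfffff" (7 characters) before diverging; nothing deeper is shared.
Longest shared-prefix length: 7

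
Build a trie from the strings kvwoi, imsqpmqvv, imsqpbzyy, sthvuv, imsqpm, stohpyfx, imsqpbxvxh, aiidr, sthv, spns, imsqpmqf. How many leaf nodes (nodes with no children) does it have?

9

Leaves are exactly the stored words that no other stored word extends.
Those words: "aiidr", "imsqpbxvxh", "imsqpbzyy", "imsqpmqf", "imsqpmqvv", "kvwoi", "spns", "sthvuv", "stohpyfx"
Leaf count: 9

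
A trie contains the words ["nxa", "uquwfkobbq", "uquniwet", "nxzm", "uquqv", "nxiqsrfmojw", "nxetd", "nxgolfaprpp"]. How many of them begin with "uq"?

3

Filter for entries beginning with "uq":
Words under "uq": uquniwet, uquqv, uquwfkobbq
Count: 3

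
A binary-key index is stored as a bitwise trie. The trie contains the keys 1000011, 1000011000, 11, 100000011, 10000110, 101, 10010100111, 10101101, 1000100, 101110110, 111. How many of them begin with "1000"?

5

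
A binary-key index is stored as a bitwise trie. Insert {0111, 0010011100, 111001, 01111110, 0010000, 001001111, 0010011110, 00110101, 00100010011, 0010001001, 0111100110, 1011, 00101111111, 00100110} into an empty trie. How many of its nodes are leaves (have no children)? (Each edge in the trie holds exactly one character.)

11

Leaves are exactly the stored words that no other stored word extends.
Those words: "0010000", "00100010011", "00100110", "0010011100", "0010011110", "00101111111", "00110101", "0111100110", "01111110", "1011", "111001"
Leaf count: 11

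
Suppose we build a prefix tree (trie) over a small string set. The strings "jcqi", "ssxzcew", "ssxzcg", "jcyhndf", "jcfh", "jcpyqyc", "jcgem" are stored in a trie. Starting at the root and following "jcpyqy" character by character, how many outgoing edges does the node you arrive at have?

Follow the path "jcpyqy" to its node, then look at its outgoing edges.
Distinct next characters after "jcpyqy": c.
That node has 1 child edge.

1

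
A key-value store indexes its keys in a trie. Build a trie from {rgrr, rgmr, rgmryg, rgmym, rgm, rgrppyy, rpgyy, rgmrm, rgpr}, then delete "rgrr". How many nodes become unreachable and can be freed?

1

After clearing the end-marker at "rgrr", prune upward until reaching a node still needed by another word.
The suffix "r" (1 node) is used only by "rgrr"; the node for "rgr" still has the child "p", so pruning stops there.
Nodes removed: 1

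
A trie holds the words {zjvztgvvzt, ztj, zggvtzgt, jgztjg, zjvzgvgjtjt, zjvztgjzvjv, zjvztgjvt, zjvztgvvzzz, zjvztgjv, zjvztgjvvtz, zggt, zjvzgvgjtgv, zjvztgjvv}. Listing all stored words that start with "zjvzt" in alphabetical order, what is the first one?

zjvztgjv

Filter for "zjvzt…" and sort: "zjvztgjv", "zjvztgjvt", "zjvztgjvv", "zjvztgjvvtz", "zjvztgjzvjv", "zjvztgvvzt", "zjvztgvvzzz"
The 1st is zjvztgjv.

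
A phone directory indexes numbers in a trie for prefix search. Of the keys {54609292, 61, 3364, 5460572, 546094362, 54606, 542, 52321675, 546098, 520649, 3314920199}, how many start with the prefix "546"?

Filter for entries beginning with "546":
Words under "546": 5460572, 54606, 54609292, 546094362, 546098
Count: 5

5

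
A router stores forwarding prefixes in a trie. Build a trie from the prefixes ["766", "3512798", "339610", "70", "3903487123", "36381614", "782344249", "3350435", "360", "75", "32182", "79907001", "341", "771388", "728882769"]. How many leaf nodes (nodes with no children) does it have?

15

Leaves are exactly the stored words that no other stored word extends.
Those words: "32182", "3350435", "339610", "341", "3512798", "360", "36381614", "3903487123", "70", "728882769", "75", "766", "771388", "782344249", "79907001"
Leaf count: 15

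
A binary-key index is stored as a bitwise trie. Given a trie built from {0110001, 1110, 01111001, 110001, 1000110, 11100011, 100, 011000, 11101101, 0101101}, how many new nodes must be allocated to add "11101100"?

1

Walking "11101100" from the root, the first 7 characters ("1110110") follow existing edges; "0" is the first miss.
So 8 − 7 = 1 new nodes.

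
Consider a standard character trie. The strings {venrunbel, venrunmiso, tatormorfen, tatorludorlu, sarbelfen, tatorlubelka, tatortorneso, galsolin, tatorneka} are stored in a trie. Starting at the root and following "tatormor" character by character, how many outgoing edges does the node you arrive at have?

Walk "tatormor" from the root, arriving at one node.
Characters that immediately follow "tatormor" among the stored strings: {f}.
That node has 1 child edge.

1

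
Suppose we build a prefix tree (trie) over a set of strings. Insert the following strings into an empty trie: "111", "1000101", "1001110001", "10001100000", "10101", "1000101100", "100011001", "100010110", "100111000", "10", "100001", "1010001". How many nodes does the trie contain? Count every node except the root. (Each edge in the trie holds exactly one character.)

34

Count nodes per top-level branch (shared prefixes stored once):
  '1'-branch (10, 100001, 1000101, 100010110, 1000101100, 10001100000, 100011001, 100111000, 1001110001, 1010001, 10101, 111): 34 nodes
Sum: 34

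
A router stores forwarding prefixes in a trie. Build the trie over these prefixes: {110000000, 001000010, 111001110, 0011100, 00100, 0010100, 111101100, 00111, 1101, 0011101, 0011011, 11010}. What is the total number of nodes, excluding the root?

Count nodes per top-level branch (shared prefixes stored once):
  '0'-branch (00100, 001000010, 0010100, 0011011, 00111, 0011100, 0011101): 20 nodes
  '1'-branch (110000000, 1101, 11010, 111001110, 111101100): 24 nodes
Sum: 44

44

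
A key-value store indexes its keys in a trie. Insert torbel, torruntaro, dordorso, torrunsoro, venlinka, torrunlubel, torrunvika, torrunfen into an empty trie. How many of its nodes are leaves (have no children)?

A leaf is a node with no children — equivalently, the end of a word that is not a proper prefix of any other stored word.
Those words: "dordorso", "torbel", "torrunfen", "torrunlubel", "torrunsoro", "torruntaro", "torrunvika", "venlinka"
Leaf count: 8

8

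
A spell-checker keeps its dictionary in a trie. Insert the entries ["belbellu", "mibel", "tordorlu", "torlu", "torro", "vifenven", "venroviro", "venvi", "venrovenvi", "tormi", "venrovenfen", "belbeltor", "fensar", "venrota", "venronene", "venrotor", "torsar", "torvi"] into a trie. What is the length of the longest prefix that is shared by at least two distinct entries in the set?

8

Look for the deepest trie node that still has at least two words in its subtree.
e.g. "venrovenfen" and "venrovenvi" share the prefix "venroven" of length 8; no pair shares a longer one.
Longest shared-prefix length: 8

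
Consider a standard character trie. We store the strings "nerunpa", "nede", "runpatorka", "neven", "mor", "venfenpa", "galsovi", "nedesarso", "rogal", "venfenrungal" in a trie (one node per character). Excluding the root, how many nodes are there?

Trace insertions, counting only characters that open a new branch:
  "nerunpa" → 7 new (n, e, r, u, n, p, a)
  "nede" → prefix "ne" already present; 2 new (d, e)
  "runpatorka" → 10 new (r, u, n, p, a, t, o, r, k, a)
  "neven" → prefix "ne" already present; 3 new (v, e, n)
  "mor" → 3 new (m, o, r)
  "venfenpa" → 8 new (v, e, n, f, e, n, p, a)
  "galsovi" → 7 new (g, a, l, s, o, v, i)
  "nedesarso" → prefix "nede" already present; 5 new (s, a, r, s, o)
  "rogal" → prefix "r" already present; 4 new (o, g, a, l)
  "venfenrungal" → prefix "venfen" already present; 6 new (r, u, n, g, a, l)
Total nodes = 7 + 2 + 10 + 3 + 3 + 8 + 7 + 5 + 4 + 6 = 55

55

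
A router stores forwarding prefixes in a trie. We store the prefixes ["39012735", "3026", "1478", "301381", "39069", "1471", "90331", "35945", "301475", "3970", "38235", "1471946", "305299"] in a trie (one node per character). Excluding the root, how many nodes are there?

47

For each word, the new-node count is its length minus the longest prefix already in the trie:
  "39012735" → 8 new (3, 9, 0, 1, 2, 7, 3, 5)
  "3026" → prefix "3" already present; 3 new (0, 2, 6)
  "1478" → 4 new (1, 4, 7, 8)
  "301381" → prefix "30" already present; 4 new (1, 3, 8, 1)
  "39069" → prefix "390" already present; 2 new (6, 9)
  "1471" → prefix "147" already present; 1 new (1)
  "90331" → 5 new (9, 0, 3, 3, 1)
  "35945" → prefix "3" already present; 4 new (5, 9, 4, 5)
  "301475" → prefix "301" already present; 3 new (4, 7, 5)
  "3970" → prefix "39" already present; 2 new (7, 0)
  "38235" → prefix "3" already present; 4 new (8, 2, 3, 5)
  "1471946" → prefix "1471" already present; 3 new (9, 4, 6)
  "305299" → prefix "30" already present; 4 new (5, 2, 9, 9)
Total nodes = 8 + 3 + 4 + 4 + 2 + 1 + 5 + 4 + 3 + 2 + 4 + 3 + 4 = 47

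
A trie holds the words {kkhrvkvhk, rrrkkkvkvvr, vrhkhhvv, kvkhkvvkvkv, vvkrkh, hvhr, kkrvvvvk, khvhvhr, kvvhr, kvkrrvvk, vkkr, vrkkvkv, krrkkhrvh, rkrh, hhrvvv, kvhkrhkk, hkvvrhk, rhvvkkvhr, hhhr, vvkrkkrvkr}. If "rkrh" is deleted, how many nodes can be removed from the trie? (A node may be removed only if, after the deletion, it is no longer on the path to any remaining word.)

3

Walk "rkrh" from the leaf back toward the root, removing each node that no remaining word uses.
The suffix "krh" (3 nodes) is used only by "rkrh"; the node for "r" still has the child "r", so pruning stops there.
Nodes removed: 3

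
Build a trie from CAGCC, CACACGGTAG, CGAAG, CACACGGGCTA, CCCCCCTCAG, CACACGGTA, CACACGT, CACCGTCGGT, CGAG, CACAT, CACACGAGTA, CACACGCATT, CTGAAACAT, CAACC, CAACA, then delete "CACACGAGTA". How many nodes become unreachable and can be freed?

After clearing the end-marker at "CACACGAGTA", prune upward until reaching a node still needed by another word.
The suffix "AGTA" (4 nodes) is used only by "CACACGAGTA"; the node for "CACACG" still has the child "G", so pruning stops there.
Nodes removed: 4

4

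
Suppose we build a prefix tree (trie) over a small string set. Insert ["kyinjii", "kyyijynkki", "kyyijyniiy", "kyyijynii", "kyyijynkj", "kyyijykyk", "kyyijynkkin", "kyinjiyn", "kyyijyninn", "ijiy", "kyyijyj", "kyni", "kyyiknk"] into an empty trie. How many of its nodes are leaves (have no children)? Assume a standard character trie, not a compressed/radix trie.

11

A leaf is a node with no children — equivalently, the end of a word that is not a proper prefix of any other stored word.
Those words: "ijiy", "kyinjii", "kyinjiyn", "kyni", "kyyijyj", "kyyijykyk", "kyyijyniiy", "kyyijyninn", "kyyijynkj", "kyyijynkkin", "kyyiknk"
Leaf count: 11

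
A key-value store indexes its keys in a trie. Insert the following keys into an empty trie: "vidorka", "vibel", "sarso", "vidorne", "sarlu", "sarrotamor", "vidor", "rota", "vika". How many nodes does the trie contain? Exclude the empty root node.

32

Count nodes per top-level branch (shared prefixes stored once):
  'r'-branch (rota): 4 nodes
  's'-branch (sarlu, sarrotamor, sarso): 14 nodes
  'v'-branch (vibel, vidor, vidorka, vidorne, vika): 14 nodes
Sum: 32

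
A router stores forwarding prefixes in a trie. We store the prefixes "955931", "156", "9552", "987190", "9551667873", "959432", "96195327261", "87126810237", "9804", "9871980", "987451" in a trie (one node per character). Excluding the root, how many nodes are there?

54

Count nodes per top-level branch (shared prefixes stored once):
  '1'-branch (156): 3 nodes
  '8'-branch (87126810237): 11 nodes
  '9'-branch (9551667873, 9552, 955931, 959432, 96195327261, 9804, 987190, 9871980, 987451): 40 nodes
Sum: 54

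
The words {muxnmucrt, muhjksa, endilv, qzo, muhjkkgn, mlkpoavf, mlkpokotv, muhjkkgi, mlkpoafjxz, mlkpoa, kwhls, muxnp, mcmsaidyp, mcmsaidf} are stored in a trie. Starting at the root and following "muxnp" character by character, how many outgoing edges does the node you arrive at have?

0

The children of the "muxnp" node are the distinct next characters among strings starting with "muxnp".
No stored string extends past "muxnp".
That node has 0 child edges.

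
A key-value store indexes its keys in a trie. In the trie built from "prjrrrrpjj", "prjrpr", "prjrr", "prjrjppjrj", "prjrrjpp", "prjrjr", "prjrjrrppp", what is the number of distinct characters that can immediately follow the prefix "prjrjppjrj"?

Walk "prjrjppjrj" from the root, arriving at one node.
No stored string extends past "prjrjppjrj".
That node has 0 child edges.

0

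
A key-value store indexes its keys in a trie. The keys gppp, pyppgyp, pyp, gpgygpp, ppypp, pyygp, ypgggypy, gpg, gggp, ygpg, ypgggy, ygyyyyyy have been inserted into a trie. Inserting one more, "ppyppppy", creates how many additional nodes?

3

The longest prefix of "ppyppppy" already in the trie is "ppypp" (length 5).
So 8 − 5 = 3 new nodes.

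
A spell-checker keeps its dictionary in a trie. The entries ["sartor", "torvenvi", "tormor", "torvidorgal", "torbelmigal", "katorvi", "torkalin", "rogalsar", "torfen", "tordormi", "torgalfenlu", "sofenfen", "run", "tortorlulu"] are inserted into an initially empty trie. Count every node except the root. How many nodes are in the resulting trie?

For each word, the new-node count is its length minus the longest prefix already in the trie:
  "sartor" → 6 new (s, a, r, t, o, r)
  "torvenvi" → 8 new (t, o, r, v, e, n, v, i)
  "tormor" → prefix "tor" already present; 3 new (m, o, r)
  "torvidorgal" → prefix "torv" already present; 7 new (i, d, o, r, g, a, l)
  "torbelmigal" → prefix "tor" already present; 8 new (b, e, l, m, i, g, a, l)
  "katorvi" → 7 new (k, a, t, o, r, v, i)
  "torkalin" → prefix "tor" already present; 5 new (k, a, l, i, n)
  "rogalsar" → 8 new (r, o, g, a, l, s, a, r)
  "torfen" → prefix "tor" already present; 3 new (f, e, n)
  "tordormi" → prefix "tor" already present; 5 new (d, o, r, m, i)
  "torgalfenlu" → prefix "tor" already present; 8 new (g, a, l, f, e, n, l, u)
  "sofenfen" → prefix "s" already present; 7 new (o, f, e, n, f, e, n)
  "run" → prefix "r" already present; 2 new (u, n)
  "tortorlulu" → prefix "tor" already present; 7 new (t, o, r, l, u, l, u)
Total nodes = 6 + 8 + 3 + 7 + 8 + 7 + 5 + 8 + 3 + 5 + 8 + 7 + 2 + 7 = 84

84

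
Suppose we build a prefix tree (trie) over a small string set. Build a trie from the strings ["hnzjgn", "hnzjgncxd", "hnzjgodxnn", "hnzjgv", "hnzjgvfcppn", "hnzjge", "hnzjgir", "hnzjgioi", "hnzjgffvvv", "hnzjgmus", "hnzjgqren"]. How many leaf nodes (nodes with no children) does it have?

9

A leaf is a node with no children — equivalently, the end of a word that is not a proper prefix of any other stored word.
Those words: "hnzjge", "hnzjgffvvv", "hnzjgioi", "hnzjgir", "hnzjgmus", "hnzjgncxd", "hnzjgodxnn", "hnzjgqren", "hnzjgvfcppn"
Leaf count: 9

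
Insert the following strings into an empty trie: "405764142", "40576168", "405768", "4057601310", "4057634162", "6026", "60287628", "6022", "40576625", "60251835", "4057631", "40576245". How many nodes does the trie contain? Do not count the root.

Count nodes per top-level branch (shared prefixes stored once):
  '4'-branch (4057601310, 40576168, 40576245, 4057631, 4057634162, 405764142, 40576625, 405768): 30 nodes
  '6'-branch (6022, 60251835, 6026, 60287628): 15 nodes
Sum: 45

45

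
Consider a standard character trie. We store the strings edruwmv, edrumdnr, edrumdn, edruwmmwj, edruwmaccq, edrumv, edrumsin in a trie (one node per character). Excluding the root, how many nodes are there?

Trace insertions, counting only characters that open a new branch:
  "edruwmv" → 7 new (e, d, r, u, w, m, v)
  "edrumdnr" → prefix "edru" already present; 4 new (m, d, n, r)
  "edrumdn" → prefix "edrumdn" already present; 0 new (none)
  "edruwmmwj" → prefix "edruwm" already present; 3 new (m, w, j)
  "edruwmaccq" → prefix "edruwm" already present; 4 new (a, c, c, q)
  "edrumv" → prefix "edrum" already present; 1 new (v)
  "edrumsin" → prefix "edrum" already present; 3 new (s, i, n)
Total nodes = 7 + 4 + 0 + 3 + 4 + 1 + 3 = 22

22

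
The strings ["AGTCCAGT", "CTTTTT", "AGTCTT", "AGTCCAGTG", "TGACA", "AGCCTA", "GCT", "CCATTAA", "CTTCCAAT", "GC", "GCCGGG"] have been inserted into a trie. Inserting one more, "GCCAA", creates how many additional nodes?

Walking "GCCAA" from the root, the first 3 characters ("GCC") follow existing edges; "A" is the first miss.
Each of the 2 remaining characters creates one node.

2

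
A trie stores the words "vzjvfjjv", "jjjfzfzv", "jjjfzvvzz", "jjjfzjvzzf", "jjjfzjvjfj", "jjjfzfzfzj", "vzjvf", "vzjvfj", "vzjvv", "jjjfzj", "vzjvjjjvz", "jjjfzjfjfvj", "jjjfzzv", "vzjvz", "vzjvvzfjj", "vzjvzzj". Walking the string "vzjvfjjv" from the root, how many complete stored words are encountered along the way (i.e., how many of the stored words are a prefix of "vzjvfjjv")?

3

Check each prefix of "vzjvfjjv" against the stored set — each match is an end-marker on the path.
Prefixes of the query that are stored words: "vzjvf", "vzjvfj", "vzjvfjjv"
Count: 3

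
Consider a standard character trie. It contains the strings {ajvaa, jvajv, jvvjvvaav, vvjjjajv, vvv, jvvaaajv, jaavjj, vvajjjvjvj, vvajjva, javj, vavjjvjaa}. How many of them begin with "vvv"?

Traverse to the node for "vvv", then collect every word in that subtree.
Words under "vvv": vvv
Count: 1

1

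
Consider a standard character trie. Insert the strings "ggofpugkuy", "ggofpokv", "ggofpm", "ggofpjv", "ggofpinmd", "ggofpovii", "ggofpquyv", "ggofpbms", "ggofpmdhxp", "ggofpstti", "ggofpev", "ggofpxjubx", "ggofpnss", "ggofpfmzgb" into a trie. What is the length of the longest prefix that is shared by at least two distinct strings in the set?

6

Look for the deepest trie node that still has at least two words in its subtree.
e.g. "ggofpm" and "ggofpmdhxp" share the prefix "ggofpm" of length 6; no pair shares a longer one.
Longest shared-prefix length: 6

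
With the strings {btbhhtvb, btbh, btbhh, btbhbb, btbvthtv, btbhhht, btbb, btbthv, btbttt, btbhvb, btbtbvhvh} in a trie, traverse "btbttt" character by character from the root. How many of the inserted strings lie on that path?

1

Traverse "btbttt" character by character; count nodes along the way that are marked as word ends.
Prefixes of the query that are stored words: "btbttt"
Count: 1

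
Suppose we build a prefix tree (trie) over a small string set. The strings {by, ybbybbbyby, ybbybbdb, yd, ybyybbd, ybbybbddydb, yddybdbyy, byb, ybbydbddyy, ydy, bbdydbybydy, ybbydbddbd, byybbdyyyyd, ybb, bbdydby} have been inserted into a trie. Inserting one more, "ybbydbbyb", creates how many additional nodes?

"ybbydb" is already a path in the trie; the remaining "byb" must be added.
So 9 − 6 = 3 new nodes.

3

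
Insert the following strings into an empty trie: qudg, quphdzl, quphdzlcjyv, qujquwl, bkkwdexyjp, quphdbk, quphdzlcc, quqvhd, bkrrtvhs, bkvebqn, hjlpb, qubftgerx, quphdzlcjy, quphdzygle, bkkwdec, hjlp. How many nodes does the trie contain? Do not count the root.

63

Insert word by word; a character creates a node only if that edge doesn't already exist:
  "qudg" → 4 new (q, u, d, g)
  "quphdzl" → prefix "qu" already present; 5 new (p, h, d, z, l)
  "quphdzlcjyv" → prefix "quphdzl" already present; 4 new (c, j, y, v)
  "qujquwl" → prefix "qu" already present; 5 new (j, q, u, w, l)
  "bkkwdexyjp" → 10 new (b, k, k, w, d, e, x, y, j, p)
  "quphdbk" → prefix "quphd" already present; 2 new (b, k)
  "quphdzlcc" → prefix "quphdzlc" already present; 1 new (c)
  "quqvhd" → prefix "qu" already present; 4 new (q, v, h, d)
  "bkrrtvhs" → prefix "bk" already present; 6 new (r, r, t, v, h, s)
  "bkvebqn" → prefix "bk" already present; 5 new (v, e, b, q, n)
  "hjlpb" → 5 new (h, j, l, p, b)
  "qubftgerx" → prefix "qu" already present; 7 new (b, f, t, g, e, r, x)
  "quphdzlcjy" → prefix "quphdzlcjy" already present; 0 new (none)
  "quphdzygle" → prefix "quphdz" already present; 4 new (y, g, l, e)
  "bkkwdec" → prefix "bkkwde" already present; 1 new (c)
  "hjlp" → prefix "hjlp" already present; 0 new (none)
Total nodes = 4 + 5 + 4 + 5 + 10 + 2 + 1 + 4 + 6 + 5 + 5 + 7 + 0 + 4 + 1 + 0 = 63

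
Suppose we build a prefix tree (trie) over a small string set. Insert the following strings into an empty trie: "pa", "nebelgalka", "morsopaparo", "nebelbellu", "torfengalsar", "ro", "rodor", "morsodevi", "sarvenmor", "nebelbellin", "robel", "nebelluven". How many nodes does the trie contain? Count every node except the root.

Trace insertions, counting only characters that open a new branch:
  "pa" → 2 new (p, a)
  "nebelgalka" → 10 new (n, e, b, e, l, g, a, l, k, a)
  "morsopaparo" → 11 new (m, o, r, s, o, p, a, p, a, r, o)
  "nebelbellu" → prefix "nebel" already present; 5 new (b, e, l, l, u)
  "torfengalsar" → 12 new (t, o, r, f, e, n, g, a, l, s, a, r)
  "ro" → 2 new (r, o)
  "rodor" → prefix "ro" already present; 3 new (d, o, r)
  "morsodevi" → prefix "morso" already present; 4 new (d, e, v, i)
  "sarvenmor" → 9 new (s, a, r, v, e, n, m, o, r)
  "nebelbellin" → prefix "nebelbell" already present; 2 new (i, n)
  "robel" → prefix "ro" already present; 3 new (b, e, l)
  "nebelluven" → prefix "nebel" already present; 5 new (l, u, v, e, n)
Total nodes = 2 + 10 + 11 + 5 + 12 + 2 + 3 + 4 + 9 + 2 + 3 + 5 = 68

68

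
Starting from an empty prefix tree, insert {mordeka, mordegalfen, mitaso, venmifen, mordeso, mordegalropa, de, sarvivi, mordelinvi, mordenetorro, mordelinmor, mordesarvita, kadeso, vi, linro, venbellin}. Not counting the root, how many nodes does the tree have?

Insert word by word; a character creates a node only if that edge doesn't already exist:
  "mordeka" → 7 new (m, o, r, d, e, k, a)
  "mordegalfen" → prefix "morde" already present; 6 new (g, a, l, f, e, n)
  "mitaso" → prefix "m" already present; 5 new (i, t, a, s, o)
  "venmifen" → 8 new (v, e, n, m, i, f, e, n)
  "mordeso" → prefix "morde" already present; 2 new (s, o)
  "mordegalropa" → prefix "mordegal" already present; 4 new (r, o, p, a)
  "de" → 2 new (d, e)
  "sarvivi" → 7 new (s, a, r, v, i, v, i)
  "mordelinvi" → prefix "morde" already present; 5 new (l, i, n, v, i)
  "mordenetorro" → prefix "morde" already present; 7 new (n, e, t, o, r, r, o)
  "mordelinmor" → prefix "mordelin" already present; 3 new (m, o, r)
  "mordesarvita" → prefix "mordes" already present; 6 new (a, r, v, i, t, a)
  "kadeso" → 6 new (k, a, d, e, s, o)
  "vi" → prefix "v" already present; 1 new (i)
  "linro" → 5 new (l, i, n, r, o)
  "venbellin" → prefix "ven" already present; 6 new (b, e, l, l, i, n)
Total nodes = 7 + 6 + 5 + 8 + 2 + 4 + 2 + 7 + 5 + 7 + 3 + 6 + 6 + 1 + 5 + 6 = 80

80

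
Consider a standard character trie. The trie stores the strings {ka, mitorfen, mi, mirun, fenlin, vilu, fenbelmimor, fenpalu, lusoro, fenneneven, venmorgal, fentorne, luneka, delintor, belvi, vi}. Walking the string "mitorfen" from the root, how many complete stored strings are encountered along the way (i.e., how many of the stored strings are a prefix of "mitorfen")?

2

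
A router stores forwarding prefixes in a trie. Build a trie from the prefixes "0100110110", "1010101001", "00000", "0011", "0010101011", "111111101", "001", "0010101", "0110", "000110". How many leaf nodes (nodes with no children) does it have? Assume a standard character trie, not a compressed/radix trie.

8

Leaves are exactly the stored words that no other stored word extends.
Those words: "00000", "000110", "0010101011", "0011", "0100110110", "0110", "1010101001", "111111101"
Leaf count: 8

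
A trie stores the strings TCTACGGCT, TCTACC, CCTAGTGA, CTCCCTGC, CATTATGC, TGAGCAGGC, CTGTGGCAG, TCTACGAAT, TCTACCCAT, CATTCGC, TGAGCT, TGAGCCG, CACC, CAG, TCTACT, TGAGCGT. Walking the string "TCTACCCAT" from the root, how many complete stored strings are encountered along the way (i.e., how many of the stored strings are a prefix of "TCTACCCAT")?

Traverse "TCTACCCAT" character by character; count nodes along the way that are marked as word ends.
Prefixes of the query that are stored words: "TCTACC", "TCTACCCAT"
Count: 2

2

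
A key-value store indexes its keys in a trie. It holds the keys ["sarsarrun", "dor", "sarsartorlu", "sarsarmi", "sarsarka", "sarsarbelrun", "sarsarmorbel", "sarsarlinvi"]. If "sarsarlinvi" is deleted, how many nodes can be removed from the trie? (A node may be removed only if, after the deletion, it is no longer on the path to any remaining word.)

5

Walk "sarsarlinvi" from the leaf back toward the root, removing each node that no remaining word uses.
The suffix "linvi" (5 nodes) is used only by "sarsarlinvi"; the node for "sarsar" still has the child "r", so pruning stops there.
Nodes removed: 5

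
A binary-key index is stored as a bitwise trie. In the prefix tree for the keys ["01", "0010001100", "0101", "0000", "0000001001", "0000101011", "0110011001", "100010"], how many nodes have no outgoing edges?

A leaf is a node with no children — equivalently, the end of a word that is not a proper prefix of any other stored word.
Those words: "0000001001", "0000101011", "0010001100", "0101", "0110011001", "100010"
Leaf count: 6

6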